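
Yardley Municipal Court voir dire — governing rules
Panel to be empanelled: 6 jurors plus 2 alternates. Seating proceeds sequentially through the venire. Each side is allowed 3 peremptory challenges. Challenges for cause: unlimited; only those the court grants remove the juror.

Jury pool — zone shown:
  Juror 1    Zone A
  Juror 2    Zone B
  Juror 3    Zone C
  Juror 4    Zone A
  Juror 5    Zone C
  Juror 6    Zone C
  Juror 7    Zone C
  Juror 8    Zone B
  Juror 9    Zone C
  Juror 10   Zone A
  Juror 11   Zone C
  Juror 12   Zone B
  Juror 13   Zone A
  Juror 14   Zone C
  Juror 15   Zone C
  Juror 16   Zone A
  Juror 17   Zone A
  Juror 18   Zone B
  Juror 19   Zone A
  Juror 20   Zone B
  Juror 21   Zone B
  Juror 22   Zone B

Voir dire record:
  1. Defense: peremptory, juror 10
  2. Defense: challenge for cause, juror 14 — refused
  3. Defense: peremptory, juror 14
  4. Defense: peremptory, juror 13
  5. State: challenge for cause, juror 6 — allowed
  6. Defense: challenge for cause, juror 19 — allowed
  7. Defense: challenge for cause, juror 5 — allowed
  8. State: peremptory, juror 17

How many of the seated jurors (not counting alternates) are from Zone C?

2

Removed: #5, #6, #10, #13, #14, #17, #19.
Seated jurors 1–6: #1, #2, #3, #4, #7, #8 (alternates #9, #11 not counted).
Of those, in Zone C: #3, #7 → 2.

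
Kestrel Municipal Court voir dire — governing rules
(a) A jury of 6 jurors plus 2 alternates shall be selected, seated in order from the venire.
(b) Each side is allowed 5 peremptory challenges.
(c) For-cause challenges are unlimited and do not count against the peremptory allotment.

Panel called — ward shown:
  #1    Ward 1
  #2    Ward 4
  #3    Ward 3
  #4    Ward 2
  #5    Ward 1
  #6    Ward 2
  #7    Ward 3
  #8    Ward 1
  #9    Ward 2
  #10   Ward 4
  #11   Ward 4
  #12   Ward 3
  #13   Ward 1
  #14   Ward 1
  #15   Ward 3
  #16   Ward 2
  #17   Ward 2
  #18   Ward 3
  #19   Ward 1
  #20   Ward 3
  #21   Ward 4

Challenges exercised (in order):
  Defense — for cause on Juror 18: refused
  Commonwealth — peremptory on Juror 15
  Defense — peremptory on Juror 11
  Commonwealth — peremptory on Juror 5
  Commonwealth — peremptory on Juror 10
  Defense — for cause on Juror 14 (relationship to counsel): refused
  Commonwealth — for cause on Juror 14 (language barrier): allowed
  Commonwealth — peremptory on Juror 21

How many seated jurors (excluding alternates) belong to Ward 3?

2

Removed: #5, #10, #11, #14, #15, #21.
Seated jurors 1–6: #1, #2, #3, #4, #6, #7 (alternates #8, #9 not counted).
Of those, in Ward 3: #3, #7 → 2.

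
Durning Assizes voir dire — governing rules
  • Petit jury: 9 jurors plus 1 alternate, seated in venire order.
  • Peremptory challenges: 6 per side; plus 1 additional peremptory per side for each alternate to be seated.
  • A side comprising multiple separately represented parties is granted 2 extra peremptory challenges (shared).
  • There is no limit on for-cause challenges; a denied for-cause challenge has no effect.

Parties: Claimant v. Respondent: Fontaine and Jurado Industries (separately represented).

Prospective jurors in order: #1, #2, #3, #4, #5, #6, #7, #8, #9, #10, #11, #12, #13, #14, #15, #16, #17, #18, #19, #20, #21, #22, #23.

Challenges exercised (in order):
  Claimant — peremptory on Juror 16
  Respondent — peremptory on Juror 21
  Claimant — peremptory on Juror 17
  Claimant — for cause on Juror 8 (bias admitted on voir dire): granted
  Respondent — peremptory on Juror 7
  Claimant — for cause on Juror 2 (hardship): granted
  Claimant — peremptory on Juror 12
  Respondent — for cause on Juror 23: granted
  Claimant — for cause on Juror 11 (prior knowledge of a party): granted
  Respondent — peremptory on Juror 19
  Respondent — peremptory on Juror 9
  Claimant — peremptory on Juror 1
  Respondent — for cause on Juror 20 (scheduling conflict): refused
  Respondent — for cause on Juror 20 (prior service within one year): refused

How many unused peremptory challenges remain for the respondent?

5

Respondent allotment: 6 base + 1 × 1 alternate + 2 multi-party = 9.
Respondent peremptories used: #21, #7, #19, #9 — 4 (for-cause on #23, #20, #20 don't count).
Remaining: 9 − 4 = 5.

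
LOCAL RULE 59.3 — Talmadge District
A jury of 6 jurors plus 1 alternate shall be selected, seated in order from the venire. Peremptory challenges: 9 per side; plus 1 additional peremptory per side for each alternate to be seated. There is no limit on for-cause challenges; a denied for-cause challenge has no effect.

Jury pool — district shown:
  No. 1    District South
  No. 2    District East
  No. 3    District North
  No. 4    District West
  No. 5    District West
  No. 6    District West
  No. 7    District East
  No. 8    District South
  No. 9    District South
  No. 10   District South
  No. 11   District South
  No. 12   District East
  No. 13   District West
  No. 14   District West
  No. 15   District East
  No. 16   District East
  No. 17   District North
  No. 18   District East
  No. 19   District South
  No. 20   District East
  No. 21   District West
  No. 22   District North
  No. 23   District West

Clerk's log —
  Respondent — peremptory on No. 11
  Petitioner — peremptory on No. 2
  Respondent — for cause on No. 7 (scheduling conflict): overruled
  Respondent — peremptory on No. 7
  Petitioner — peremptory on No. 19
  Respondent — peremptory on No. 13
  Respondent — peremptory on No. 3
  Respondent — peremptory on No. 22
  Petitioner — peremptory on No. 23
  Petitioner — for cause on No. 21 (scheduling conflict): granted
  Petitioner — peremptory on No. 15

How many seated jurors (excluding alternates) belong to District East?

Removed: #2, #3, #7, #11, #13, #15, #19, #21, #22, #23.
Seated jurors 1–6: #1, #4, #5, #6, #8, #9 (alternates #10 not counted).
None of those are in District East → 0.

0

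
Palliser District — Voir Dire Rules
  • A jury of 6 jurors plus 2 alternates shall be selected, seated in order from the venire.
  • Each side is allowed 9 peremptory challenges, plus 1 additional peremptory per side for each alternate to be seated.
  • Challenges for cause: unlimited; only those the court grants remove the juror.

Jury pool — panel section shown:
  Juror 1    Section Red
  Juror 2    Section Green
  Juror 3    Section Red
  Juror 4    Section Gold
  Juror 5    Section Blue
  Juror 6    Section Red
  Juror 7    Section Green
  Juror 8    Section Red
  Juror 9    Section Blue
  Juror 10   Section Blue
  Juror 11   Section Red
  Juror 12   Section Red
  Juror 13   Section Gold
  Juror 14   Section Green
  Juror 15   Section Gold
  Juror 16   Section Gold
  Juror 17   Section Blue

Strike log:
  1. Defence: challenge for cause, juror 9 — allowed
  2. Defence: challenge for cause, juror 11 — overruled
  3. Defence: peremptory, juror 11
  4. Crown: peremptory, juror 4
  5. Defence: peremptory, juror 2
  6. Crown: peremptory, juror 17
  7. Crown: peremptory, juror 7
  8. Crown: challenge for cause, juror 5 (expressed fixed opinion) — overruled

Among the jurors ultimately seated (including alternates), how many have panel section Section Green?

Removed: #2, #4, #7, #9, #11, #17.
Seated (8 incl. alternates): #1, #3, #5, #6, #8, #10, #12, #13.
None of those are in Section Green → 0.

0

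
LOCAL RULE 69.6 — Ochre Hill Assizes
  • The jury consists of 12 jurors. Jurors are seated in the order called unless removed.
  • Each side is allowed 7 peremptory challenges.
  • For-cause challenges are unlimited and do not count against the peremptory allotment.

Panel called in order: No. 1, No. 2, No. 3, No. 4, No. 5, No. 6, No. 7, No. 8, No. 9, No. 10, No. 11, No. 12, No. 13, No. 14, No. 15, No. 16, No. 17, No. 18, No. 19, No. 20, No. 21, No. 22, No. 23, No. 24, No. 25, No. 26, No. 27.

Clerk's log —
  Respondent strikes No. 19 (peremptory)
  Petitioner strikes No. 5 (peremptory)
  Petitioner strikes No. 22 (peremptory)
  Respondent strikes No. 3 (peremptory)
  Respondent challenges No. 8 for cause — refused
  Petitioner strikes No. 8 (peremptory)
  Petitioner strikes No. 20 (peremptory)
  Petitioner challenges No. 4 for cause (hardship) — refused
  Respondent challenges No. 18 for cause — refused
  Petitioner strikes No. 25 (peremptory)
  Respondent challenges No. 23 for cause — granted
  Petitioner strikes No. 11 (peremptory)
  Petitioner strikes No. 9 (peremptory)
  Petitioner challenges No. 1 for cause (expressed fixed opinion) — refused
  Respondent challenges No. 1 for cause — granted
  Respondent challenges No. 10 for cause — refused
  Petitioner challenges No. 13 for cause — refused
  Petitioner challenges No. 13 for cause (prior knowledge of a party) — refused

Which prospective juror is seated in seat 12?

18

Removed: #1, #3, #5, #8, #9, #11, #19, #20, #22, #23, #25. (#4, #10, #13, #18 stay — for-cause denied.)
Seating in order: seats 1–12 → #2, #4, #6, #7, #10, #12, #13, #14, #15, #16, #17, #18.
So seat 12 is #18.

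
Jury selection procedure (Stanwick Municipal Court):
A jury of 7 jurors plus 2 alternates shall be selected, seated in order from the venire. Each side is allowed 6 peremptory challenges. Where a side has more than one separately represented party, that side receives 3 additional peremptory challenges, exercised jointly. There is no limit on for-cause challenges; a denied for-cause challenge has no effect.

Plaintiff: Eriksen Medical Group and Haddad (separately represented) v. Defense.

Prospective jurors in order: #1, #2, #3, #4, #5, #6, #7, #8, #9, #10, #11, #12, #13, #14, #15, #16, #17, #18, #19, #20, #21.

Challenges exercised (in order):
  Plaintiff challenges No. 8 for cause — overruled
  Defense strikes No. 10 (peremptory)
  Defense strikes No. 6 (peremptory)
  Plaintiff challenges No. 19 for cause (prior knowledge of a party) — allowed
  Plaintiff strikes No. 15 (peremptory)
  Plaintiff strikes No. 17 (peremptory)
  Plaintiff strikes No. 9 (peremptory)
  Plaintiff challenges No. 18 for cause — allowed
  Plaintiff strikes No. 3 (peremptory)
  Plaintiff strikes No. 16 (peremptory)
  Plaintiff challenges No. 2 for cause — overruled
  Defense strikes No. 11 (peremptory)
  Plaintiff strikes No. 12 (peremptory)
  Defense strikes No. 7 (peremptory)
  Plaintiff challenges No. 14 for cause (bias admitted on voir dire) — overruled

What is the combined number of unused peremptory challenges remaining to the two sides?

Plaintiff allotment: 6 base + 3 multi-party = 9. Defense allotment: 6.
Plaintiff peremptories used: #15, #17, #9, #3, #16, #12 — 6 (for-cause on #8, #19, #18, #2, #14 don't count).
Defense peremptories used: #10, #6, #11, #7 — 4.
Remaining: (9 − 6) + (6 − 4) = 5.

5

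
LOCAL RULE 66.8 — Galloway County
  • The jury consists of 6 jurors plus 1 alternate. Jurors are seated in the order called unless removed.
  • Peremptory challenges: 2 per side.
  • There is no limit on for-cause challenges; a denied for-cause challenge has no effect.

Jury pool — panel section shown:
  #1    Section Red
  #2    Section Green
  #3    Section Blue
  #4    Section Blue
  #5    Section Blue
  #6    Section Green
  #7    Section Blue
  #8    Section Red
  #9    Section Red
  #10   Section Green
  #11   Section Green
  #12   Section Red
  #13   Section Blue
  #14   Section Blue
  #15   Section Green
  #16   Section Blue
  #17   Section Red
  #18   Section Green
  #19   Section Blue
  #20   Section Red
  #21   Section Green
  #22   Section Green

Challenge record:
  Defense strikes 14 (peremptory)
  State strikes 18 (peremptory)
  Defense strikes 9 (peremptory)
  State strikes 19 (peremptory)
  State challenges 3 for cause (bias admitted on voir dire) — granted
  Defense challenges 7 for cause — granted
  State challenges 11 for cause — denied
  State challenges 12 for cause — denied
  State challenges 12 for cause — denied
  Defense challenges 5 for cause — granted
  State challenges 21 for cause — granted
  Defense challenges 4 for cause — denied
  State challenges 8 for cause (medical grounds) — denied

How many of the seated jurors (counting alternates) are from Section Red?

2

Removed: #3, #5, #7, #9, #14, #18, #19, #21.
Seated (7 incl. alternates): #1, #2, #4, #6, #8, #10, #11.
Of those, in Section Red: #1, #8 → 2.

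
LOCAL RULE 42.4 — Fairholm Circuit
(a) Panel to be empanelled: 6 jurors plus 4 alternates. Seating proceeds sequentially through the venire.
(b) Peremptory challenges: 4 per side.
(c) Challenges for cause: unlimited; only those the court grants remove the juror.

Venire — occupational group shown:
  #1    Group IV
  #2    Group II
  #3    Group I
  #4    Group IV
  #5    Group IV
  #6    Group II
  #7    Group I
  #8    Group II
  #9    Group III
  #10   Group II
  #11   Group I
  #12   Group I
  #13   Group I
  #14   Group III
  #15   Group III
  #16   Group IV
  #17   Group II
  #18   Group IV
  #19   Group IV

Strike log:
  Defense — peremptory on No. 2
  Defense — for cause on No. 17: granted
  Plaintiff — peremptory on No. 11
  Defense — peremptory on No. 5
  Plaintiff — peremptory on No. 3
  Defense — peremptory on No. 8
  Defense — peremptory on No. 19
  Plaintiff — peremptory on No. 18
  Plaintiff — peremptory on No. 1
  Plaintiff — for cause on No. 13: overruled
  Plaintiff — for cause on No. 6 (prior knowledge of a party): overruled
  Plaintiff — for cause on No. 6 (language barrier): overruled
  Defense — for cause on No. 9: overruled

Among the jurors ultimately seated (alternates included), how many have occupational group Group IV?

2

Removed: #1, #2, #3, #5, #8, #11, #17, #18, #19.
Seated (10 incl. alternates): #4, #6, #7, #9, #10, #12, #13, #14, #15, #16.
Of those, in Group IV: #4, #16 → 2.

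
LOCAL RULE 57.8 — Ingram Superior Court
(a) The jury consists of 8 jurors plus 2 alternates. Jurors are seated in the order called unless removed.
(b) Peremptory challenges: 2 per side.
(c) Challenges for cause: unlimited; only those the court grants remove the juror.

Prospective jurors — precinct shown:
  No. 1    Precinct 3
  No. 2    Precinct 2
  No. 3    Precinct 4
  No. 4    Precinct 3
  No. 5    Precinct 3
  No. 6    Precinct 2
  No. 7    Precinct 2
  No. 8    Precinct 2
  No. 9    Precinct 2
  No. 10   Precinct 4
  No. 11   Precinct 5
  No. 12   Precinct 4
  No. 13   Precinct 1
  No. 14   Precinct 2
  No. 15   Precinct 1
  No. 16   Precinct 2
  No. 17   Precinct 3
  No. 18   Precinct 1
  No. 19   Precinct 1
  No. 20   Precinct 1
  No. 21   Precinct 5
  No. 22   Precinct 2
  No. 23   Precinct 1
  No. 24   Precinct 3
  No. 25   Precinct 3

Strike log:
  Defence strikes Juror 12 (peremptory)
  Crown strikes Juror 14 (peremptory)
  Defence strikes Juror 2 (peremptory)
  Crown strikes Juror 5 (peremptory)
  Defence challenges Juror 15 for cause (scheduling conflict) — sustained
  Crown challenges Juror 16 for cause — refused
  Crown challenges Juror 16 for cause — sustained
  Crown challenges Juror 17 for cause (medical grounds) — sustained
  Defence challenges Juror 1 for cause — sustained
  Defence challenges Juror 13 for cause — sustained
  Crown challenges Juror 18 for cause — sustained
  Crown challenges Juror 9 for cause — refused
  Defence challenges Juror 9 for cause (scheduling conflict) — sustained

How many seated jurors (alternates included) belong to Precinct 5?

2

Removed: #1, #2, #5, #9, #12, #13, #14, #15, #16, #17, #18.
Seated (10 incl. alternates): #3, #4, #6, #7, #8, #10, #11, #19, #20, #21.
Of those, in Precinct 5: #11, #21 → 2.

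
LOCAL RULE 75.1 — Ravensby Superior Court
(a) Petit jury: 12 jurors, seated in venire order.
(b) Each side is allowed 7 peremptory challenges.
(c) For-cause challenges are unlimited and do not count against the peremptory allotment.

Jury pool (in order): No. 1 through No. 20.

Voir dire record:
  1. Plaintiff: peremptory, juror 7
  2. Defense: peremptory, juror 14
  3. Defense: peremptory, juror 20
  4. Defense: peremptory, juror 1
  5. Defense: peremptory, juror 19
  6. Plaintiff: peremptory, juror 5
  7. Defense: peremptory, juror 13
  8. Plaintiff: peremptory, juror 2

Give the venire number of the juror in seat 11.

Removed: #1, #2, #5, #7, #13, #14, #19, #20.
Seating in order: seats 1–12 → #3, #4, #6, #8, #9, #10, #11, #12, #15, #16, #17, #18.
So seat 11 is #17.

17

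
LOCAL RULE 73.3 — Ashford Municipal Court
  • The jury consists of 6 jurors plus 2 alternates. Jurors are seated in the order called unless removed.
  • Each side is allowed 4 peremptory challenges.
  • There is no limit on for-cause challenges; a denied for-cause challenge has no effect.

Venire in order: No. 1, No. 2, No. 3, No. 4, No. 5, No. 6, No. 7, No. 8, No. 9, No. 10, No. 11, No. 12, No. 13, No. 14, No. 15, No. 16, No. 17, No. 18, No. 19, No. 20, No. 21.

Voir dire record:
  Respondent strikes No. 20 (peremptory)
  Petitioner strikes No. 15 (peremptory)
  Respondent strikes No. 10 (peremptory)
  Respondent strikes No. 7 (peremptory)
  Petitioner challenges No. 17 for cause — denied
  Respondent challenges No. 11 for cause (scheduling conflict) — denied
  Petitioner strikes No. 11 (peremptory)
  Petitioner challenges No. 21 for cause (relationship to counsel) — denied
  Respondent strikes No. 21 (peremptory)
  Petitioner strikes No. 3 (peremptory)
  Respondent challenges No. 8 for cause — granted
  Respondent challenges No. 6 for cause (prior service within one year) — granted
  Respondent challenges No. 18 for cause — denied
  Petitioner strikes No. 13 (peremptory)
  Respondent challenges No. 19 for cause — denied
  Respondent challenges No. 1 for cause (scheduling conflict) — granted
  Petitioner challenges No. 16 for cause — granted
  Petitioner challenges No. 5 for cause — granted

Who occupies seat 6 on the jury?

Removed: #1, #3, #5, #6, #7, #8, #10, #11, #13, #15, #16, #20, #21. (#17, #18, #19 stay — for-cause denied.)
Seating in order: seats 1–6 → #2, #4, #9, #12, #14, #17; alternates → #18, #19.
So seat 6 is #17.

17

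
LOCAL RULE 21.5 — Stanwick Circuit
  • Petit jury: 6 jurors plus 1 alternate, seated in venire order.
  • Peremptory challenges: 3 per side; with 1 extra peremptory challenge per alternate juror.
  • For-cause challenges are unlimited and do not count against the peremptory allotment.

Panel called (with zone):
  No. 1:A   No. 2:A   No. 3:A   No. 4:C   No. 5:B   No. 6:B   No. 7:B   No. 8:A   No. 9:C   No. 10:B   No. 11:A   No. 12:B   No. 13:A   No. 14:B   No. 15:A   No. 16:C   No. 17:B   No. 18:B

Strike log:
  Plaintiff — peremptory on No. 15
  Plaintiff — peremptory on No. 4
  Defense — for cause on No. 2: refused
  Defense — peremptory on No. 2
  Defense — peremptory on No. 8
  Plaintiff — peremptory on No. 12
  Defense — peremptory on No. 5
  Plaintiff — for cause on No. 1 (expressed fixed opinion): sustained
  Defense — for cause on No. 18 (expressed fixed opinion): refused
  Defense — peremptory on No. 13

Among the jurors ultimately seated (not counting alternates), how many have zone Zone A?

Removed: #1, #2, #4, #5, #8, #12, #13, #15.
Seated jurors 1–6: #3, #6, #7, #9, #10, #11 (alternates #14 not counted).
Of those, in Zone A: #3, #11 → 2.

2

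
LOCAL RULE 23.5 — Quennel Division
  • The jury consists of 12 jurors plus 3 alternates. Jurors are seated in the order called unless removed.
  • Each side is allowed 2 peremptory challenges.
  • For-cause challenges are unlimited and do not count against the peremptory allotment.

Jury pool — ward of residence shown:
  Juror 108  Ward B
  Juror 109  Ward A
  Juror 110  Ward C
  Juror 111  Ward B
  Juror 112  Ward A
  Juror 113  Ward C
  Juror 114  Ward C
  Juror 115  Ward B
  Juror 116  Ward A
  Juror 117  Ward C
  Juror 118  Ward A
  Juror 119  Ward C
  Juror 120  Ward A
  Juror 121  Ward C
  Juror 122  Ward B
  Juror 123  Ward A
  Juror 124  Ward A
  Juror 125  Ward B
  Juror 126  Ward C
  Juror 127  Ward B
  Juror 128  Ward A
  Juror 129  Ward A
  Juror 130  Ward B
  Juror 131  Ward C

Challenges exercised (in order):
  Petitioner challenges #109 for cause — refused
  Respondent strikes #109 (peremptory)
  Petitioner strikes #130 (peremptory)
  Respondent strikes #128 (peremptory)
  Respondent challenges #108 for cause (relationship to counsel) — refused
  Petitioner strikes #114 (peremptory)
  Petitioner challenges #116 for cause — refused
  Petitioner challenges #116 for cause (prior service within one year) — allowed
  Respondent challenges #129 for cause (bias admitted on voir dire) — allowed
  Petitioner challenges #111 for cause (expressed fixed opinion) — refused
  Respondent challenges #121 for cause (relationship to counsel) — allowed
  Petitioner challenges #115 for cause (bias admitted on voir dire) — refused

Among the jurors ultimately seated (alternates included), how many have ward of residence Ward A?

Removed: #109, #114, #116, #121, #128, #129, #130.
Seated (15 incl. alternates): #108, #110, #111, #112, #113, #115, #117, #118, #119, #120, #122, #123, #124, #125, #126.
Of those, in Ward A: #112, #118, #120, #123, #124 → 5.

5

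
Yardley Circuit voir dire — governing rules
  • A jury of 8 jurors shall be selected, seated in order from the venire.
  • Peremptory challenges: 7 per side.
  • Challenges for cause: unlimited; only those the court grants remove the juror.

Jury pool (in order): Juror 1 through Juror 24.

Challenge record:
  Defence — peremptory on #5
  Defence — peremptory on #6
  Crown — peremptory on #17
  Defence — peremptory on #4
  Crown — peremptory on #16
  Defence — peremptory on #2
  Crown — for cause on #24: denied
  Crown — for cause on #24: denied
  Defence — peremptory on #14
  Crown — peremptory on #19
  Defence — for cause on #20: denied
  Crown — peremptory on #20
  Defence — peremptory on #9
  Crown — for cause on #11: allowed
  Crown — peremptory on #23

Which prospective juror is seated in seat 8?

15

Removed: #2, #4, #5, #6, #9, #11, #14, #16, #17, #19, #20, #23. (#24 stays — for-cause denied.)
Seating in order: seats 1–8 → #1, #3, #7, #8, #10, #12, #13, #15.
So seat 8 is #15.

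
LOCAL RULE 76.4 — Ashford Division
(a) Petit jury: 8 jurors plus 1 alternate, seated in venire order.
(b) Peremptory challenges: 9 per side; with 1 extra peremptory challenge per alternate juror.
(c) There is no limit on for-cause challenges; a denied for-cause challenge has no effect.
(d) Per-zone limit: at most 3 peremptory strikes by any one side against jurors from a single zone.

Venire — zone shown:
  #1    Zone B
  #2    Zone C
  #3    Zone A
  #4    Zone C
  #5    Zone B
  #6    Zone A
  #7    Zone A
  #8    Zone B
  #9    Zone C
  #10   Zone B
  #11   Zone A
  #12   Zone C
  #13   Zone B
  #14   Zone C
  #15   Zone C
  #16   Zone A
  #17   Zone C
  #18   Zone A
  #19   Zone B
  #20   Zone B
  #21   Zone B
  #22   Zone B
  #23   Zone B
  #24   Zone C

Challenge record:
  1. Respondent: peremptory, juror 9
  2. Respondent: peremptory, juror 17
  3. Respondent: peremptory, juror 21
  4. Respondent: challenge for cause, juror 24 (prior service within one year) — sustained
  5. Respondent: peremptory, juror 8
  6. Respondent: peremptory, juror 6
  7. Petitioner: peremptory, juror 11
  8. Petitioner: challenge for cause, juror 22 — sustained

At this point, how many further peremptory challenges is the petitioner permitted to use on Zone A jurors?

Petitioner peremptories so far: #11 — 1 of 10 used, 9 left overall.
Against Zone A: #11 — 1 used; per-zone cap 3 leaves 2.
Binding limit: min(9, 2) = 2.

2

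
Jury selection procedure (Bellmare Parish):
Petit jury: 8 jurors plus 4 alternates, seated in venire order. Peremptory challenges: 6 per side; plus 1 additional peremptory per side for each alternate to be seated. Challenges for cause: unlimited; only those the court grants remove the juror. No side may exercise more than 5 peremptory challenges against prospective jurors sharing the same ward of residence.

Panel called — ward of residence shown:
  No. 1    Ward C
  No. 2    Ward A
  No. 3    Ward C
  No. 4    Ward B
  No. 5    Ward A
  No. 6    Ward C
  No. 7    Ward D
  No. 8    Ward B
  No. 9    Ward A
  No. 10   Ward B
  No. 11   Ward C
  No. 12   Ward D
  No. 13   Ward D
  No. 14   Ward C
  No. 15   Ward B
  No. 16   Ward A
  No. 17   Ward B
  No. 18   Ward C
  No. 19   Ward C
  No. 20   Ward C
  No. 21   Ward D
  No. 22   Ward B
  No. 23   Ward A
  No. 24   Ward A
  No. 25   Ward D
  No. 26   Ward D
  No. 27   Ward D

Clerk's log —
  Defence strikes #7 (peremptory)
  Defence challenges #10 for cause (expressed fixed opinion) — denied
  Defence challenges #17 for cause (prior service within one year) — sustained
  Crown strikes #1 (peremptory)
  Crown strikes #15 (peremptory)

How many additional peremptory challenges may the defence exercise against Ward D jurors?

4

Defence peremptories so far: #7 — 1 of 10 used, 9 left overall.
Against Ward D: #7 — 1 used; per-ward cap 5 leaves 4.
Binding limit: min(9, 4) = 4.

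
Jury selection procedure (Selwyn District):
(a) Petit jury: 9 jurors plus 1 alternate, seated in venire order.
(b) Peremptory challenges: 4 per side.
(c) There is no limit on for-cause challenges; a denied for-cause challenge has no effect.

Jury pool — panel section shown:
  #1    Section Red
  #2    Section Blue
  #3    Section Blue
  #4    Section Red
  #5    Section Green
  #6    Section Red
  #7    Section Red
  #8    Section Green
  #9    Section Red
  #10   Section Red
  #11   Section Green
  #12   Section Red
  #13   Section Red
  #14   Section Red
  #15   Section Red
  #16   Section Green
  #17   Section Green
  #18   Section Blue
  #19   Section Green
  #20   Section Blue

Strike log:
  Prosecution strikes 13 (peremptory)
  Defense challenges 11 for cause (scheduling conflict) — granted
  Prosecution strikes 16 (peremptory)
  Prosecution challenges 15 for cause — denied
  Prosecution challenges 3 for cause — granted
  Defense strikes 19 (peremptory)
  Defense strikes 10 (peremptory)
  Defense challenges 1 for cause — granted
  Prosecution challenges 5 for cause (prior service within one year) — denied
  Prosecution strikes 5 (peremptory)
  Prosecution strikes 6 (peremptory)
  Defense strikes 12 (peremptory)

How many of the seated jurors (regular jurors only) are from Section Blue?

2

Removed: #1, #3, #5, #6, #10, #11, #12, #13, #16, #19.
Seated jurors 1–9: #2, #4, #7, #8, #9, #14, #15, #17, #18 (alternates #20 not counted).
Of those, in Section Blue: #2, #18 → 2.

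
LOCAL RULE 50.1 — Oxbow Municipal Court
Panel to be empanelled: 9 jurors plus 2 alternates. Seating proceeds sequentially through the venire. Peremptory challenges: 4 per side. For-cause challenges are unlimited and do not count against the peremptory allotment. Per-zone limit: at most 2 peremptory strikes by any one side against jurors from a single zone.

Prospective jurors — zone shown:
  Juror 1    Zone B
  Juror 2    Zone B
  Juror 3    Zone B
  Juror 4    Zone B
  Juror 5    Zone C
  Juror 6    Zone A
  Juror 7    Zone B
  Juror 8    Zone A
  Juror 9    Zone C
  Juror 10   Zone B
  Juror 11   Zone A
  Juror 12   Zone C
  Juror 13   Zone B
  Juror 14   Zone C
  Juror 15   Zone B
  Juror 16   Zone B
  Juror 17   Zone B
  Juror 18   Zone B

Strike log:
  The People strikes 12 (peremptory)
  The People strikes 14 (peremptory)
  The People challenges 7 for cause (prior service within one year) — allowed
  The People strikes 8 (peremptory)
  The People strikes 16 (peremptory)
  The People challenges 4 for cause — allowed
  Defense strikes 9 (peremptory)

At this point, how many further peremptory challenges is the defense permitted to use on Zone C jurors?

Defense peremptories so far: #9 — 1 of 4 used, 3 left overall.
Against Zone C: #9 — 1 used; per-zone cap 2 leaves 1.
Binding limit: min(3, 1) = 1.

1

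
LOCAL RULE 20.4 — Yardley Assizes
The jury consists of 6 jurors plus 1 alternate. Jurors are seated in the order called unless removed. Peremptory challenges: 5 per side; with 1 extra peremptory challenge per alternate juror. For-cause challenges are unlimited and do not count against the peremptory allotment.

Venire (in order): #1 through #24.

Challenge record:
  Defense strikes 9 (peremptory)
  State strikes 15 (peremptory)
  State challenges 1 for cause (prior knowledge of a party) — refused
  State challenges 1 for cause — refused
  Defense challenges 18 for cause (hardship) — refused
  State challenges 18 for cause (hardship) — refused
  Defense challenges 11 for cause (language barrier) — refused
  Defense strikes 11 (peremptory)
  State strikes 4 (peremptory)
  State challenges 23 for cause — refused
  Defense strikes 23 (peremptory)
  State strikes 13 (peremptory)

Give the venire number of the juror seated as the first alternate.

Removed: #4, #9, #11, #13, #15, #23. (#1, #18 stay — for-cause denied.)
Seating in order: seats 1–6 → #1, #2, #3, #5, #6, #7; alternates → #8.
So alternate 1 is #8.

8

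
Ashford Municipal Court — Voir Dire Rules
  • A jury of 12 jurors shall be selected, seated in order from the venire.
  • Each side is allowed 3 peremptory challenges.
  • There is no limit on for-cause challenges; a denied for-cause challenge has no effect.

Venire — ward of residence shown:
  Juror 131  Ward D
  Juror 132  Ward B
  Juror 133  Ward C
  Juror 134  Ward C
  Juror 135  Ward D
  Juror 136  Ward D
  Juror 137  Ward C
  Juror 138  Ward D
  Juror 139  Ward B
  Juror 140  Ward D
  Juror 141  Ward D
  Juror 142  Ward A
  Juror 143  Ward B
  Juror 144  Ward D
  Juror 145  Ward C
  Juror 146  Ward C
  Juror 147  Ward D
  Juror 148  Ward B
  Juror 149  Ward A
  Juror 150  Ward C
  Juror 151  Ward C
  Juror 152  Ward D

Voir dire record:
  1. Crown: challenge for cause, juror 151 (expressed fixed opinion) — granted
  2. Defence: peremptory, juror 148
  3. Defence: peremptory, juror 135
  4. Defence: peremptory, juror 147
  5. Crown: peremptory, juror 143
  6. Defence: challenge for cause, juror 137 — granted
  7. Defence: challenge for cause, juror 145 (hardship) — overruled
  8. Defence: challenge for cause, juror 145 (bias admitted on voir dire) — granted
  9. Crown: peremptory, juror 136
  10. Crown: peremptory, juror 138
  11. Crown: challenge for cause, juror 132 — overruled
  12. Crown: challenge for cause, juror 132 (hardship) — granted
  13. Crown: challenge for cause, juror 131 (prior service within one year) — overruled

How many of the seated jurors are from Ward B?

1

Removed: #132, #135, #136, #137, #138, #143, #145, #147, #148, #151.
Seated jurors 1–12: #131, #133, #134, #139, #140, #141, #142, #144, #146, #149, #150, #152.
Of those, in Ward B: #139 → 1.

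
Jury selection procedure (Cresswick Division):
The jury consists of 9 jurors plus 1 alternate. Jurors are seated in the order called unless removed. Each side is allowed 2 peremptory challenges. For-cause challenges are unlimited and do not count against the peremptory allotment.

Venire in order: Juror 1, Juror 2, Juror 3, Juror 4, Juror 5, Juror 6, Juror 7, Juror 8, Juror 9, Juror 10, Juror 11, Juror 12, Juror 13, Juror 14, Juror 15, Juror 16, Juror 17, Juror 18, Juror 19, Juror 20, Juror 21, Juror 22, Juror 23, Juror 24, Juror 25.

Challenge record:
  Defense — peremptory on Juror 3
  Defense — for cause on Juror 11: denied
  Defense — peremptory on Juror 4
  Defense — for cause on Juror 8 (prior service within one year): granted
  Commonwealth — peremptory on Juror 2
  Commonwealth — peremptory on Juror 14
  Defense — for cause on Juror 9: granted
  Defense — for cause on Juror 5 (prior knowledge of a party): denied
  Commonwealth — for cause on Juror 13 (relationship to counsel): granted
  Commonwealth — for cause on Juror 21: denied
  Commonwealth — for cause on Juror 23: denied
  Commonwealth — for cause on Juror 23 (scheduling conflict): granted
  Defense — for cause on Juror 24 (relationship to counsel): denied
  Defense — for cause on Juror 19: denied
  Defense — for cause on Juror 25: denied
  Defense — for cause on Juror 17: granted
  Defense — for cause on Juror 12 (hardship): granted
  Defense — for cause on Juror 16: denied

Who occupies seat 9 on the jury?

Removed: #2, #3, #4, #8, #9, #12, #13, #14, #17, #23. (#5, #11, #16, #19, #21, #24, #25 stay — for-cause denied.)
Seating in order: seats 1–9 → #1, #5, #6, #7, #10, #11, #15, #16, #18; alternates → #19.
So seat 9 is #18.

18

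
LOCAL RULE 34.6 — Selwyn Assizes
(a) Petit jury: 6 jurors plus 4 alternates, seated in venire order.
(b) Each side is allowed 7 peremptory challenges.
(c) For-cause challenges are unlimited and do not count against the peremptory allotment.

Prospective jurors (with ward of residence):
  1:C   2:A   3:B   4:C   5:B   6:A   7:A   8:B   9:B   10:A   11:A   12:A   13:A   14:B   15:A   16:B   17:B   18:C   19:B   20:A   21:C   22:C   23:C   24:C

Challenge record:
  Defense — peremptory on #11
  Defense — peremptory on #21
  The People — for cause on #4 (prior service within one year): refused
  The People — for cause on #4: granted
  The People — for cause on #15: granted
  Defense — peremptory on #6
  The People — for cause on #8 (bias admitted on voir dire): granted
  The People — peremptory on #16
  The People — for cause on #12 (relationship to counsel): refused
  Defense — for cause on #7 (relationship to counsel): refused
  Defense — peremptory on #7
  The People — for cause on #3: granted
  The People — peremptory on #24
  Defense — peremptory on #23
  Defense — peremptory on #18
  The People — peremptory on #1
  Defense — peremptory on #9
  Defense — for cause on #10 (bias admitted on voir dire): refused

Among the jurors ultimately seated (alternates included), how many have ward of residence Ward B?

4

Removed: #1, #3, #4, #6, #7, #8, #9, #11, #15, #16, #18, #21, #23, #24.
Seated (10 incl. alternates): #2, #5, #10, #12, #13, #14, #17, #19, #20, #22.
Of those, in Ward B: #5, #14, #17, #19 → 4.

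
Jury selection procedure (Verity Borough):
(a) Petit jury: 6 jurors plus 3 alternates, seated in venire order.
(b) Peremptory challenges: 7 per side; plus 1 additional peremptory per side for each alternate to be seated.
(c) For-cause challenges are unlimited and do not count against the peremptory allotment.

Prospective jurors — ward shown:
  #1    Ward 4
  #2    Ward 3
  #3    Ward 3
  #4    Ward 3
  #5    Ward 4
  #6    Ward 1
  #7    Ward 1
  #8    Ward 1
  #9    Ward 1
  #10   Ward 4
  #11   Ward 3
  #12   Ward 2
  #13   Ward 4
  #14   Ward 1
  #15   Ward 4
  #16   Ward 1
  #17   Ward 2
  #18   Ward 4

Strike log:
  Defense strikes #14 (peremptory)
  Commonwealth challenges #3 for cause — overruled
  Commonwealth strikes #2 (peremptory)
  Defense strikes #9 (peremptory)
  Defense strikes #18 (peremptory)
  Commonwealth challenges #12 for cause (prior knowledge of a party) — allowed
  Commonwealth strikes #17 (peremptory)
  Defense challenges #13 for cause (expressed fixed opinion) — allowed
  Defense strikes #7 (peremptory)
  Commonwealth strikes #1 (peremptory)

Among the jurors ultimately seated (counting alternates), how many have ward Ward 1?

Removed: #1, #2, #7, #9, #12, #13, #14, #17, #18.
Seated (9 incl. alternates): #3, #4, #5, #6, #8, #10, #11, #15, #16.
Of those, in Ward 1: #6, #8, #16 → 3.

3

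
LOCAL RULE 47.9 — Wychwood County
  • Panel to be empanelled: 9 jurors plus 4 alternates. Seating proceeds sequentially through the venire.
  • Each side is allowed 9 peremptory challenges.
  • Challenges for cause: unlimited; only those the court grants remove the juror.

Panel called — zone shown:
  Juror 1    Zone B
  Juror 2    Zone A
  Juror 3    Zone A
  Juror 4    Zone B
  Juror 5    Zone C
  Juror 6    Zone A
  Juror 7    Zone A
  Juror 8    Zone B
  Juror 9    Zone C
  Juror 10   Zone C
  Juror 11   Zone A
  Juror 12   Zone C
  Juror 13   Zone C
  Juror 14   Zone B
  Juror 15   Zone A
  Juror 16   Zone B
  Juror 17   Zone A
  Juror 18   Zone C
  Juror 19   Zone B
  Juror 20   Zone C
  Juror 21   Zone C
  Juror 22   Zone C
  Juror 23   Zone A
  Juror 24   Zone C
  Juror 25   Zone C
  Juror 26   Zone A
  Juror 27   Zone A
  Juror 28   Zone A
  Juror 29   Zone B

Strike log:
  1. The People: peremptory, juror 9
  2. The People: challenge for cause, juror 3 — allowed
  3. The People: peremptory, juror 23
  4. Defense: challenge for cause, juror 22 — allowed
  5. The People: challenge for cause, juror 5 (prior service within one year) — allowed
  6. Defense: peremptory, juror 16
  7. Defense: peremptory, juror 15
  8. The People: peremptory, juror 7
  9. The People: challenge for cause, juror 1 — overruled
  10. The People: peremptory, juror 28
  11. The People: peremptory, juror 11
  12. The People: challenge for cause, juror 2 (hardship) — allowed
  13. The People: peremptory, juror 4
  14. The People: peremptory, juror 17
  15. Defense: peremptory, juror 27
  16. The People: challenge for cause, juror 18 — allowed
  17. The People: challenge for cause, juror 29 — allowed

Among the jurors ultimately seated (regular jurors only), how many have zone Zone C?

Removed: #2, #3, #4, #5, #7, #9, #11, #15, #16, #17, #18, #22, #23, #27, #28, #29.
Seated jurors 1–9: #1, #6, #8, #10, #12, #13, #14, #19, #20 (alternates #21, #24, #25, #26 not counted).
Of those, in Zone C: #10, #12, #13, #20 → 4.

4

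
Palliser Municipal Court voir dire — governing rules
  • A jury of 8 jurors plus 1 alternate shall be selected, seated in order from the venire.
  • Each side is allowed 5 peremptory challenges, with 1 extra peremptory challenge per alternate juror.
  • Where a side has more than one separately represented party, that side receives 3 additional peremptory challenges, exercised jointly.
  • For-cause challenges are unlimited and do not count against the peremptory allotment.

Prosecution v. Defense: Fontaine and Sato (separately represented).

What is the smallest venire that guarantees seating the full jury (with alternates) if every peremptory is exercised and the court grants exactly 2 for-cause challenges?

26

Seats to fill: 8 + 1 alternates = 9.
Peremptories — Prosecution: 5 + 1×1 = 6; Defense: 5 + 1×1 + 3 = 9; total 15.
For-cause removals: 2.
Minimum venire: 9 + 15 + 2 = 26.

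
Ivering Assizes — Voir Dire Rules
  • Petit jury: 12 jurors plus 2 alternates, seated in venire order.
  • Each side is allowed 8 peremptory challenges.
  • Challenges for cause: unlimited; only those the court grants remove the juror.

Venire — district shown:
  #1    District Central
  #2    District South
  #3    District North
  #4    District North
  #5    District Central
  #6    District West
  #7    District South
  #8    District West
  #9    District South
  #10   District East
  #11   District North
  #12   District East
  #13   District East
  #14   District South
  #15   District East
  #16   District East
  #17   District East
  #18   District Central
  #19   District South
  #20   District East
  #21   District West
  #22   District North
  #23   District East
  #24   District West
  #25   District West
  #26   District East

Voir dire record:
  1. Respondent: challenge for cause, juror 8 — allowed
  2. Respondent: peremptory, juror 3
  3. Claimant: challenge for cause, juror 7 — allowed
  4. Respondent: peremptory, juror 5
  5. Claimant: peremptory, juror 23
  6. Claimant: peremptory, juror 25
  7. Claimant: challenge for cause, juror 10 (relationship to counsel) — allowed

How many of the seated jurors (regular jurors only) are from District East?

Removed: #3, #5, #7, #8, #10, #23, #25.
Seated jurors 1–12: #1, #2, #4, #6, #9, #11, #12, #13, #14, #15, #16, #17 (alternates #18, #19 not counted).
Of those, in District East: #12, #13, #15, #16, #17 → 5.

5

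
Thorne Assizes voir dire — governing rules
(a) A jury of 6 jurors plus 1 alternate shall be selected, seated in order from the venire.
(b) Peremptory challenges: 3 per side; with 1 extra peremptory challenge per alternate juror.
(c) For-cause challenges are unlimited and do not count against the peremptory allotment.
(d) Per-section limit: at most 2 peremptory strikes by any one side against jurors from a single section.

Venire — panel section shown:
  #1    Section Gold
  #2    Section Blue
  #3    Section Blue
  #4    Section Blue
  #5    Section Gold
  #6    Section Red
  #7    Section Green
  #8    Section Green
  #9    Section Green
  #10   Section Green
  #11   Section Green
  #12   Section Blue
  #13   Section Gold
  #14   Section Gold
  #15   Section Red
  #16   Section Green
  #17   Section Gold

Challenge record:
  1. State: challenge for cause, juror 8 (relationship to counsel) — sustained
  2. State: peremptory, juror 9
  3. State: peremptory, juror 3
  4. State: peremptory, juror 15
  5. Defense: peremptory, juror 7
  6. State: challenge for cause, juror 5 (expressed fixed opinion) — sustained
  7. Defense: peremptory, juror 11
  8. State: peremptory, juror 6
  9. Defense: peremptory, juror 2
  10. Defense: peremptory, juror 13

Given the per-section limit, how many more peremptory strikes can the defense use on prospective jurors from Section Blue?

Defense peremptories so far: #7, #11, #2, #13 — 4 of 4 used, 0 left overall.
Against Section Blue: #2 — 1 used; per-section cap 2 leaves 1.
Binding limit: min(0, 1) = 0.

0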